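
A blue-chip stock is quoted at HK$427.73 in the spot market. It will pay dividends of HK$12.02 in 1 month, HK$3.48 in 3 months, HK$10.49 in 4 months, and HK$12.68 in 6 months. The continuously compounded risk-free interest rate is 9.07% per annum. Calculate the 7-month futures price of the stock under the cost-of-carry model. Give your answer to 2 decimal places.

PV(dividends) I = 12.02·e^(−0.0907·1/12) + 3.48·e^(−0.0907·3/12) + 10.49·e^(−0.0907·4/12) + 12.68·e^(−0.0907·6/12)
I = 11.9295 + 3.4020 + 10.1776 + 12.1178 = 37.6269
F = (S − I)·e^(rT) = (427.73 − 37.6269) · e^(0.0907·7/12)
= 390.1031 · e^0.052908 = 390.1031 × 1.054333 = HK$411.30

HK$411.30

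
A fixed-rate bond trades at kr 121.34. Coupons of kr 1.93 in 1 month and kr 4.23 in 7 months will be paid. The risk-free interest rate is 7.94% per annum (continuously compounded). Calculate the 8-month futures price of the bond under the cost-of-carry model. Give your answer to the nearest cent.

PV(coupons) I = 1.93·e^(−0.0794·1/12) + 4.23·e^(−0.0794·7/12)
I = 1.9173 + 4.0385 = 5.9558
F = (S − I)·e^(rT) = (121.34 − 5.9558) · e^(0.0794·8/12)
= 115.3842 · e^0.052933 = 115.3842 × 1.054359 = kr 121.66

kr 121.66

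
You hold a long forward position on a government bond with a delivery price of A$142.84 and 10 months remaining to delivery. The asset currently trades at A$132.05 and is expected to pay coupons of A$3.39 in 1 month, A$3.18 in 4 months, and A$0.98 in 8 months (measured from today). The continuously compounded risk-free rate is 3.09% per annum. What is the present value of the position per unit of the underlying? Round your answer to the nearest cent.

-A$14.65

PV(remaining coupons) I = 3.39·e^(−0.0309·1/12) + 3.18·e^(−0.0309·4/12) + 0.98·e^(−0.0309·8/12) = 7.4887
Current forward F = (S − I)·e^(rT) = (132.05 − 7.4887)·e^(0.0309·10/12) = 124.5613 × 1.026084 = 127.8104
Value (long) = (F − K)·e^(−rT) = (127.8104 − 142.84) × 0.974579 = -14.6475
Value = -A$14.65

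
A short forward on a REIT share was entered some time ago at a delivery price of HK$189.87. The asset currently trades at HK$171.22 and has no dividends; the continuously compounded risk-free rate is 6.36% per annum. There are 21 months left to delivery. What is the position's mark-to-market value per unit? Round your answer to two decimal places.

-HK$1.35

Current fair forward for the remaining 21 months: F = S·e^(r·T), r = 0.0636
F = 171.22 · e^(0.0636 × 21/12) = 171.22 × 1.117730 = 191.3777
Value of long forward = (F − K)·e^(−rT) = (191.3777 − 189.87) · e^(−0.0636·21/12)
= 1.5077 × 0.894670 = 1.35
Short position value = −(long value) = -HK$1.35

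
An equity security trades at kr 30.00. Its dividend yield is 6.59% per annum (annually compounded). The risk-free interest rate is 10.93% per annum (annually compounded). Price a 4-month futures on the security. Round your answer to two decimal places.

kr 30.40

F = S · (1+r)^T / (1+q)^T
= 30.00 × 1.035181 / 1.021501 = 30.00 × 1.013392
F = kr 30.40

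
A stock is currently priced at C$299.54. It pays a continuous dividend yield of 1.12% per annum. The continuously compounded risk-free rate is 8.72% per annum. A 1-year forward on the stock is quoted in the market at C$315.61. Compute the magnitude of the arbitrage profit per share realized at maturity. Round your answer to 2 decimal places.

Fair forward: F* = S·e^(carry·T), with carry = (r − q) = 0.0872 − 0.0112 = 0.0760
F* = 299.54 · e^(0.0760 × 1) = 299.54 · e^0.076000 = 299.54 × 1.078963 = C$323.1926
Market C$315.61 < fair C$323.1926: forward underpriced → reverse cash-and-carry (short spot, go long the forward).
At maturity, profit = |F_mkt − F*| = |315.61 − 323.1926| = C$7.58 per share

C$7.58 per share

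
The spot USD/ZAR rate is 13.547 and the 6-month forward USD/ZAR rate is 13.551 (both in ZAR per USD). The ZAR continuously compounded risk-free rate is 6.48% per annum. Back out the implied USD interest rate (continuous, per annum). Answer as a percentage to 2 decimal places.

6.42%

F = S·e^((r_ZAR − r_USD)T) ⇒ r_USD = r_ZAR − ln(F/S)/T
ln(13.551/13.547) = 0.000295; /(6/12) = 0.000590
r_USD = 0.0648 − 0.000590 = 0.064210
r_USD = 6.42%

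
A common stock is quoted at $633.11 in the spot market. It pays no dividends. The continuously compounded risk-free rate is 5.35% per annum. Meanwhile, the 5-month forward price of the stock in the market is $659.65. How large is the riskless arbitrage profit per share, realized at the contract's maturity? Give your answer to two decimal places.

Fair forward: F* = S·e^(carry·T), with carry = r = 0.0535
F* = 633.11 · e^(0.0535 × 5/12) = 633.11 · e^0.022292 = 633.11 × 1.022542 = $647.3816
Market $659.65 > fair $647.3816: forward overpriced → cash-and-carry (buy spot, short the forward).
At maturity, profit = |F_mkt − F*| = |659.65 − 647.3816| = $12.27 per share

$12.27 per share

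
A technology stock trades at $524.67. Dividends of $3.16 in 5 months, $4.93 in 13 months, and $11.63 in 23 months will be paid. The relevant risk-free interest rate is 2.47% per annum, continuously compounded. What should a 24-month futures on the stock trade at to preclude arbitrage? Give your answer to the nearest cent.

$531.26

PV(dividends) I = 3.16·e^(−0.0247·5/12) + 4.93·e^(−0.0247·13/12) + 11.63·e^(−0.0247·23/12)
I = 3.1276 + 4.7998 + 11.0922 = 19.0196
F = (S − I)·e^(rT) = (524.67 − 19.0196) · e^(0.0247·24/12)
= 505.6504 · e^0.049400 = 505.6504 × 1.050641 = $531.26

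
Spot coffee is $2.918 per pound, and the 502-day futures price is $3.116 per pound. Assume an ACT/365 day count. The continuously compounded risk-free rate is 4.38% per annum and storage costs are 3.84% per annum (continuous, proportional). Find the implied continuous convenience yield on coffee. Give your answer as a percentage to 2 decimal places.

F = S·e^((r+u−y)T) ⇒ (r+u−y) = ln(F/S)/T
ln(3.116/2.918) = 0.065652; /T ⇒ 0.047735
y = r + u − ln(F/S)/T = 0.0438 + 0.0384 − 0.047735 = 0.034465
y = 3.45%

3.45%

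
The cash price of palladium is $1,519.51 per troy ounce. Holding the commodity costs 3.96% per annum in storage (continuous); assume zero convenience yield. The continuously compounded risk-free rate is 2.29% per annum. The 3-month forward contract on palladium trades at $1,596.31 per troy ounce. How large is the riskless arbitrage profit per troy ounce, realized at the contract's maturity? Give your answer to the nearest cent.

$52.87 per troy ounce

Fair forward: F* = S·e^(carry·T), with carry = (r + u) = 0.0229 + 0.0396 = 0.0625
F* = 1519.51 · e^(0.0625 × 3/12) = 1519.51 · e^0.01562500 = 1519.51 × 1.01574771 = $1543.4388
Market $1596.31 > fair $1543.4388: forward overpriced → cash-and-carry (buy spot, short the forward).
At maturity, profit = |F_mkt − F*| = |1596.31 − 1543.4388| = $52.87 per troy ounce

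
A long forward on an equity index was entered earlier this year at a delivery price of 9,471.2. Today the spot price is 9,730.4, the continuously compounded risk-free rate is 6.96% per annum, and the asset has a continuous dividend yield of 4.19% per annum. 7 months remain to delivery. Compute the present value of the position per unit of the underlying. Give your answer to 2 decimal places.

401.09

Current fair forward for the remaining 7 months: F = S·e^((r − q)·T), (r − q) = 0.0696 − 0.0419 = 0.0277
F = 9730.4 · e^(0.0277 × 7/12) = 9730.4 × 1.01628959 = 9888.9042
Value of long forward = (F − K)·e^(−rT) = (9888.9042 − 9471.2) · e^(−0.0696·7/12)
= 417.7042 × 0.96021314 = 401.09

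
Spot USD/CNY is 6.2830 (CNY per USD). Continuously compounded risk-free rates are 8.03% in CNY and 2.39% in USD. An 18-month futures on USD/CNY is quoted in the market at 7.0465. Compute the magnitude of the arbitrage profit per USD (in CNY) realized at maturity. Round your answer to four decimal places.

Fair futures: F* = S·e^(carry·T), with carry = (r_CNY − r_USD) = 0.0803 − 0.0239 = 0.0564
F* = 6.2830 · e^(0.0564 × 18/12) = 6.2830 · e^0.084600 = 6.2830 × 1.088282 = 6.8377
Market 7.0465 > fair 6.8377: forward overpriced → cash-and-carry (buy spot, short the forward).
At maturity, profit = |F_mkt − F*| = |7.0465 − 6.8377| = 0.2088 per USD (in CNY)

0.2088 per USD (in CNY)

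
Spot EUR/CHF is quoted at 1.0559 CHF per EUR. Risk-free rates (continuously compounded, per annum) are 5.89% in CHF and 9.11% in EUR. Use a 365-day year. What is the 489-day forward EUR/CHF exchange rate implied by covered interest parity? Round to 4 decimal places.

1.0113

F = S·e^((r_CHF − r_EUR)T) = 1.0559 · e^((0.0589 − 0.0911) × 489/365)
= 1.0559 · e^-0.043139 = 1.0559 × 0.957778
F = 1.0113 CHF per EUR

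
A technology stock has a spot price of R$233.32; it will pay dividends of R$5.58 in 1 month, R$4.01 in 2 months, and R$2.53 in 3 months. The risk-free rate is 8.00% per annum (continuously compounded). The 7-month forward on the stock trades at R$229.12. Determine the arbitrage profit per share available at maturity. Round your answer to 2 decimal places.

PV(dividends) I = 5.58·e^(−0.0800·1/12) + 4.01·e^(−0.0800·2/12) + 2.53·e^(−0.0800·3/12) = 11.9797
Fair forward F* = (S − I)·e^(rT) = (233.32 − 11.9797)·e^0.046667 = 221.3403 × 1.047773 = 231.9144
Market R$229.12 < fair 231.9144: forward underpriced → reverse cash-and-carry (short the stock, invest proceeds at r, pay the dividends, go long the forward).
Profit at T = |F_mkt − F*| = |229.12 − 231.9144| = R$2.79 per share

R$2.79 per share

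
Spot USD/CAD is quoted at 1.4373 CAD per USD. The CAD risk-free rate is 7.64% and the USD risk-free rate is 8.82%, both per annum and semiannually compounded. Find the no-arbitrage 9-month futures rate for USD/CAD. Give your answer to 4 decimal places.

By covered interest parity, F = S · (1+r_CAD/2)^(2T) / (1+r_USD/2)^(2T)
= 1.4373 × 1.057844 / 1.066874 = 1.4373 × 0.991536
F = 1.4251 CAD per USD

1.4251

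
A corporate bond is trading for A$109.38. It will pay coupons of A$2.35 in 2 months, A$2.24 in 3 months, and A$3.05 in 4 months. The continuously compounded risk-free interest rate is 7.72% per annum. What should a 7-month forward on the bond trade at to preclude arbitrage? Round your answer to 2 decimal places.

A$106.58

PV(coupons) I = 2.35·e^(−0.0772·2/12) + 2.24·e^(−0.0772·3/12) + 3.05·e^(−0.0772·4/12)
I = 2.3200 + 2.1972 + 2.9725 = 7.4897
F = (S − I)·e^(rT) = (109.38 − 7.4897) · e^(0.0772·7/12)
= 101.8903 · e^0.045033 = 101.8903 × 1.046062 = A$106.58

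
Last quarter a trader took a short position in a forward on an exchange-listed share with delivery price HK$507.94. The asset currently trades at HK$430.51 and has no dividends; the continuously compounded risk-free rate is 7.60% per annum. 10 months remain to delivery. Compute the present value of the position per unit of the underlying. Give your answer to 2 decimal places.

HK$46.26

Current fair forward for the remaining 10 months: F = S·e^(r·T), r = 0.0760
F = 430.51 · e^(0.0760 × 10/12) = 430.51 × 1.065382 = 458.6576
Value of long forward = (F − K)·e^(−rT) = (458.6576 − 507.94) · e^(−0.0760·10/12)
= -49.2824 × 0.938631 = -46.26
Short position value = −(long value) = HK$46.26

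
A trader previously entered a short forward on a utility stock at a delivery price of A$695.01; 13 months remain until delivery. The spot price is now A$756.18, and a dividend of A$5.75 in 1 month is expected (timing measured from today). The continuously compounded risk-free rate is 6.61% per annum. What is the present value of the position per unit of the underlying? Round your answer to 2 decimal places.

-A$103.48

PV(remaining dividends) I = 5.75·e^(−0.0661·1/12) = 5.7184
Current forward F = (S − I)·e^(rT) = (756.18 − 5.7184)·e^(0.0661·13/12) = 750.4616 × 1.074235 = 806.1721
Value (long) = (F − K)·e^(−rT) = (806.1721 − 695.01) × 0.930895 = 103.4802
Short position value = −(long value) = -A$103.48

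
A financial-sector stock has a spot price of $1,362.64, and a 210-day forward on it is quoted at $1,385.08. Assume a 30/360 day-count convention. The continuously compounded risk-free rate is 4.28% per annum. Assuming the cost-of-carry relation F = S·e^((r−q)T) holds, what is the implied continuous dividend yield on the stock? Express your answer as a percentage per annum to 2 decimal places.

From F = S·e^((r−q)T): (r − q) = ln(F/S)/T
ln(1385.08/1362.64) = ln(1.016468) = 0.016334
(r − q) = 0.016334 / (210/360) = 0.028001
q = r − ln(F/S)/T = 0.0428 − 0.028001 = 0.014799
q = 1.48%

1.48%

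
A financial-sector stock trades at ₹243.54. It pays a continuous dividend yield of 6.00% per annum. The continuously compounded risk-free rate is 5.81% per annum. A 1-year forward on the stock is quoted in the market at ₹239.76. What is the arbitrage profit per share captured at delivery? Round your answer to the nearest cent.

Fair forward: F* = S·e^(carry·T), with carry = (r − q) = 0.0581 − 0.0600 = -0.0019
F* = 243.54 · e^(-0.0019 × 1) = 243.54 · e^-0.001900 = 243.54 × 0.998102 = ₹243.0778
Market ₹239.76 < fair ₹243.0778: forward underpriced → reverse cash-and-carry (short spot, go long the forward).
At maturity, profit = |F_mkt − F*| = |239.76 − 243.0778| = ₹3.32 per share

₹3.32 per share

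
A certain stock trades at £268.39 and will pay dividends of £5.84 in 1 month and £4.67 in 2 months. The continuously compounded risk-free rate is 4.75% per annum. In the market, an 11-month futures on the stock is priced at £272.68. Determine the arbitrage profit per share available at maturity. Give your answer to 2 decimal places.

£3.26 per share

PV(dividends) I = 5.84·e^(−0.0475·1/12) + 4.67·e^(−0.0475·2/12) = 10.4501
Fair futures F* = (S − I)·e^(rT) = (268.39 − 10.4501)·e^0.043542 = 257.9399 × 1.044504 = 269.4193
Market £272.68 > fair 269.4193: forward overpriced → cash-and-carry (borrow at r, buy the stock and collect the dividends, short the forward).
Profit at T = |F_mkt − F*| = |272.68 − 269.4193| = £3.26 per share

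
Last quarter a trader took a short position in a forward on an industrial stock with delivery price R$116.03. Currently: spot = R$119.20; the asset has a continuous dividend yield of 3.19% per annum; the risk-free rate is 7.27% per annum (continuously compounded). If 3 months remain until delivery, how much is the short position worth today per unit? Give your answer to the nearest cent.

Current fair forward for the remaining 3 months: F = S·e^((r − q)·T), (r − q) = 0.0727 − 0.0319 = 0.0408
F = 119.20 · e^(0.0408 × 3/12) = 119.20 × 1.010252 = 120.4220
Value of long forward = (F − K)·e^(−rT) = (120.4220 − 116.03) · e^(−0.0727·3/12)
= 4.3920 × 0.981989 = 4.31
Short position value = −(long value) = -R$4.31

-R$4.31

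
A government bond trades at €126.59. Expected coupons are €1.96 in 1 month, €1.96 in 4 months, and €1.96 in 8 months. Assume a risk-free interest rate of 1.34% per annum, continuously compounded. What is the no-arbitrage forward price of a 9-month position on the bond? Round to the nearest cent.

PV(coupons) I = 1.96·e^(−0.0134·1/12) + 1.96·e^(−0.0134·4/12) + 1.96·e^(−0.0134·8/12)
I = 1.9578 + 1.9513 + 1.9426 = 5.8517
F = (S − I)·e^(rT) = (126.59 − 5.8517) · e^(0.0134·9/12)
= 120.7383 · e^0.010050 = 120.7383 × 1.010101 = €121.96

€121.96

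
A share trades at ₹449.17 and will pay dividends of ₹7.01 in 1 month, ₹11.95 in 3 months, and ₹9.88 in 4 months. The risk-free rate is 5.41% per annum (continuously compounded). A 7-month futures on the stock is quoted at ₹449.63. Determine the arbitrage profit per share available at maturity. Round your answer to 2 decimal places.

PV(dividends) I = 7.01·e^(−0.0541·1/12) + 11.95·e^(−0.0541·3/12) + 9.88·e^(−0.0541·4/12) = 28.4714
Fair futures F* = (S − I)·e^(rT) = (449.17 − 28.4714)·e^0.031558 = 420.6986 × 1.032061 = 434.1866
Market ₹449.63 > fair 434.1866: forward overpriced → cash-and-carry (borrow at r, buy the stock and collect the dividends, short the forward).
Profit at T = |F_mkt − F*| = |449.63 − 434.1866| = ₹15.44 per share

₹15.44 per share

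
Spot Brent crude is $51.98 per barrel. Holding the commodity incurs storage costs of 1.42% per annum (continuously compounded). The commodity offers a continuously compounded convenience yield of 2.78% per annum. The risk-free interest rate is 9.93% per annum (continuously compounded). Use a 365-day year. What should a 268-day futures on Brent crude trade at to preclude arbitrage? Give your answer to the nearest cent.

$55.36 per barrel

Net carry = r + u − y = 0.0993 + 0.0142 − 0.0278 = 0.0857
F = S·e^((r+u−y)T) = 51.98 · e^(0.0857 × 268/365) = 51.98 · e^0.062925
= 51.98 × 1.064947 = $55.36 per barrel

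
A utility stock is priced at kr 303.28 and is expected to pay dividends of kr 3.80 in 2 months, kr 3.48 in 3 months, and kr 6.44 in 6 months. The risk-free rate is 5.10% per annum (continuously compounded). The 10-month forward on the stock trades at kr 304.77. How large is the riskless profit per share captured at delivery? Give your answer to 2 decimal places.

PV(dividends) I = 3.80·e^(−0.0510·2/12) + 3.48·e^(−0.0510·3/12) + 6.44·e^(−0.0510·6/12) = 13.4816
Fair forward F* = (S − I)·e^(rT) = (303.28 − 13.4816)·e^0.042500 = 289.7984 × 1.043416 = 302.3803
Market kr 304.77 > fair 302.3803: forward overpriced → cash-and-carry (borrow at r, buy the stock and collect the dividends, short the forward).
Profit at T = |F_mkt − F*| = |304.77 − 302.3803| = kr 2.39 per share

kr 2.39 per share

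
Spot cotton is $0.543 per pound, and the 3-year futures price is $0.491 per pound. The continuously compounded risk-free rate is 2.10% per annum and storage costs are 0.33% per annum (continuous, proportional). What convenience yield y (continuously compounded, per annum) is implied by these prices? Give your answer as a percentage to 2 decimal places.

5.79%

F = S·e^((r+u−y)T) ⇒ (r+u−y) = ln(F/S)/T
ln(0.491/0.543) = -0.100665; /T ⇒ -0.033555
y = r + u − ln(F/S)/T = 0.0210 + 0.0033 + 0.033555 = 0.057855
y = 5.79%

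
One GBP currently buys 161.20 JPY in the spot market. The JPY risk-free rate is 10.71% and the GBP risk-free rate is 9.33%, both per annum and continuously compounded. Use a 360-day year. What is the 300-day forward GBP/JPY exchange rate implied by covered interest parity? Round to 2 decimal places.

F = S·e^((r_JPY − r_GBP)T) = 161.20 · e^((0.1071 − 0.0933) × 300/360)
= 161.20 · e^0.011500 = 161.20 × 1.011566
F = 163.06 JPY per GBP

163.06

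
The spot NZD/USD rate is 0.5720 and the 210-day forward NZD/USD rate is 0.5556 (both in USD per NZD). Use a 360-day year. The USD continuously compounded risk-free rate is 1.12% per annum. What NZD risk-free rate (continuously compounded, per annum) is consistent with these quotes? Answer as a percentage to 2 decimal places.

6.11%

F = S·e^((r_USD − r_NZD)T) ⇒ r_NZD = r_USD − ln(F/S)/T
ln(0.5556/0.5720) = -0.029090; /(210/360) = -0.049869
r_NZD = 0.0112 + 0.049869 = 0.061069
r_NZD = 6.11%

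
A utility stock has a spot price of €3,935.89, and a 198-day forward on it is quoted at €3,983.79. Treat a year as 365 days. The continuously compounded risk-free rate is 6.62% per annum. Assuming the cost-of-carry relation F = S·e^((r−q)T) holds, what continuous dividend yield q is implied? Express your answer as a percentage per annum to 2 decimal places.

From F = S·e^((r−q)T): (r − q) = ln(F/S)/T
ln(3983.79/3935.89) = ln(1.012170) = 0.012097
(r − q) = 0.012097 / (198/365) = 0.022300
q = r − ln(F/S)/T = 0.0662 − 0.022300 = 0.043900
q = 4.39%

4.39%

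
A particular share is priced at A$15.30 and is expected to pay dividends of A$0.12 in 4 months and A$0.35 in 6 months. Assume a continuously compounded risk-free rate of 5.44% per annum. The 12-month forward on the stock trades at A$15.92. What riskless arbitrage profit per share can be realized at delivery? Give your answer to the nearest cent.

PV(dividends) I = 0.12·e^(−0.0544·4/12) + 0.35·e^(−0.0544·6/12) = 0.4585
Fair forward F* = (S − I)·e^(rT) = (15.30 − 0.4585)·e^0.054400 = 14.8415 × 1.055907 = 15.6712
Market A$15.92 > fair 15.6712: forward overpriced → cash-and-carry (borrow at r, buy the stock and collect the dividends, short the forward).
Profit at T = |F_mkt − F*| = |15.92 − 15.6712| = A$0.25 per share

A$0.25 per share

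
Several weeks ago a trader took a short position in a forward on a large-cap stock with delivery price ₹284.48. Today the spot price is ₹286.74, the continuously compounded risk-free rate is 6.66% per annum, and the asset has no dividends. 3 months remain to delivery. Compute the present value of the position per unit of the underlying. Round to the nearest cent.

-₹6.96

Current fair forward for the remaining 3 months: F = S·e^(r·T), r = 0.0666
F = 286.74 · e^(0.0666 × 3/12) = 286.74 × 1.016789 = 291.5541
Value of long forward = (F − K)·e^(−rT) = (291.5541 − 284.48) · e^(−0.0666·3/12)
= 7.0741 × 0.983488 = 6.96
Short position value = −(long value) = -₹6.96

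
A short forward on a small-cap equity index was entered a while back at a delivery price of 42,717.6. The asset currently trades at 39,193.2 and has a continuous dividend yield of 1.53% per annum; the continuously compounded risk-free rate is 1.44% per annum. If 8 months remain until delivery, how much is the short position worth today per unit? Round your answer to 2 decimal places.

Current fair forward for the remaining 8 months: F = S·e^((r − q)·T), (r − q) = 0.0144 − 0.0153 = -0.0009
F = 39193.2 · e^(-0.0009 × 8/12) = 39193.2 × 0.99940018 = 39169.6911
Value of long forward = (F − K)·e^(−rT) = (39169.6911 − 42717.6) · e^(−0.0144·8/12)
= -3547.9089 × 0.99044593 = -3514.01
Short position value = −(long value) = 3514.01

3514.01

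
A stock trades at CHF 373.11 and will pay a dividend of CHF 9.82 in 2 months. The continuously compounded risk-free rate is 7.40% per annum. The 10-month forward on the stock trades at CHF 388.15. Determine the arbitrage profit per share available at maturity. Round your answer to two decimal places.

PV(dividends) I = 9.82·e^(−0.0740·2/12) = 9.6996
Fair forward F* = (S − I)·e^(rT) = (373.11 − 9.6996)·e^0.061667 = 363.4104 × 1.063608 = 386.5262
Market CHF 388.15 > fair 386.5262: forward overpriced → cash-and-carry (borrow at r, buy the stock and collect the dividends, short the forward).
Profit at T = |F_mkt − F*| = |388.15 − 386.5262| = CHF 1.62 per share

CHF 1.62 per share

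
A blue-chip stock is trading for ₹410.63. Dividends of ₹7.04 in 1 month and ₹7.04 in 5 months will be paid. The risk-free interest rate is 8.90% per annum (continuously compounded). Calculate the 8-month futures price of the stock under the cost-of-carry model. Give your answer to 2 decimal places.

₹421.12

PV(dividends) I = 7.04·e^(−0.0890·1/12) + 7.04·e^(−0.0890·5/12)
I = 6.9880 + 6.7837 = 13.7717
F = (S − I)·e^(rT) = (410.63 − 13.7717) · e^(0.0890·8/12)
= 396.8583 · e^0.059333 = 396.8583 × 1.061129 = ₹421.12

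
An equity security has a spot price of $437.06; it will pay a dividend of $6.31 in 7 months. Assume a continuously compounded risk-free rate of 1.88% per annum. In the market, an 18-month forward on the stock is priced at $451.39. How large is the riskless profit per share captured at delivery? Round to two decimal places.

PV(dividends) I = 6.31·e^(−0.0188·7/12) = 6.2412
Fair forward F* = (S − I)·e^(rT) = (437.06 − 6.2412)·e^0.028200 = 430.8188 × 1.028601 = 443.1406
Market $451.39 > fair 443.1406: forward overpriced → cash-and-carry (borrow at r, buy the stock and collect the dividends, short the forward).
Profit at T = |F_mkt − F*| = |451.39 − 443.1406| = $8.25 per share

$8.25 per share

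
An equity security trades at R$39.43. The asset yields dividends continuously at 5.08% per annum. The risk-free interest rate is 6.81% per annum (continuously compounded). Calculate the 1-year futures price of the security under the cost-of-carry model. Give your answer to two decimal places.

R$40.12

F = S·e^((r − q)T) = 39.43 · e^((0.0681 − 0.0508) × 1)
= 39.43 · e^0.017300 = 39.43 × 1.017451
F = R$40.12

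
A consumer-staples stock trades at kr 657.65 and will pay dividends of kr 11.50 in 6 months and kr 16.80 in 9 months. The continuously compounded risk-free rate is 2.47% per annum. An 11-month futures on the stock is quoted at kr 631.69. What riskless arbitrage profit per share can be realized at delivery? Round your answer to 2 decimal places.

kr 12.53 per share

PV(dividends) I = 11.50·e^(−0.0247·6/12) + 16.80·e^(−0.0247·9/12) = 27.8505
Fair futures F* = (S − I)·e^(rT) = (657.65 − 27.8505)·e^0.022642 = 629.7995 × 1.022900 = 644.2219
Market kr 631.69 < fair 644.2219: forward underpriced → reverse cash-and-carry (short the stock, invest proceeds at r, pay the dividends, go long the forward).
Profit at T = |F_mkt − F*| = |631.69 − 644.2219| = kr 12.53 per share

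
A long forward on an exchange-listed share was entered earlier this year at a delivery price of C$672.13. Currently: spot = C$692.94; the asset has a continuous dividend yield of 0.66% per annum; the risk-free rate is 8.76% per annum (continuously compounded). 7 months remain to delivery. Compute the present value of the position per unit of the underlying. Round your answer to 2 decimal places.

C$51.63

Current fair forward for the remaining 7 months: F = S·e^((r − q)·T), (r − q) = 0.0876 − 0.0066 = 0.0810
F = 692.94 · e^(0.0810 × 7/12) = 692.94 × 1.048384 = 726.4672
Value of long forward = (F − K)·e^(−rT) = (726.4672 − 672.13) · e^(−0.0876·7/12)
= 54.3372 × 0.950184 = 51.63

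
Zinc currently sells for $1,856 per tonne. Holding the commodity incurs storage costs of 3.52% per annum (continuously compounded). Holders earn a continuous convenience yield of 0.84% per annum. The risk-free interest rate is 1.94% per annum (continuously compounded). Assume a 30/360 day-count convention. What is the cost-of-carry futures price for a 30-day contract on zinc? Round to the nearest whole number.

Net carry = r + u − y = 0.0194 + 0.0352 − 0.0084 = 0.0462
F = S·e^((r+u−y)T) = 1856 · e^(0.0462 × 30/360) = 1856 · e^0.003850
= 1856 × 1.003857 = $1,863 per tonne

$1,863 per tonne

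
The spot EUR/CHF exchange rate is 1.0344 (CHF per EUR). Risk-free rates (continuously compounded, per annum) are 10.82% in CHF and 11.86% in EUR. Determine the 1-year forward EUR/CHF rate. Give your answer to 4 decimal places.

1.0237

F = S·e^((r_CHF − r_EUR)T) = 1.0344 · e^((0.1082 − 0.1186) × 1)
= 1.0344 · e^-0.010400 = 1.0344 × 0.989654
F = 1.0237 CHF per EUR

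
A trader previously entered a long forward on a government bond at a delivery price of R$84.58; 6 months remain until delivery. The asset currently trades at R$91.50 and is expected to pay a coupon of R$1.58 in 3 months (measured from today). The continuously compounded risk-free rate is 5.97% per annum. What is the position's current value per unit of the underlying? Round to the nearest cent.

R$7.85

PV(remaining coupons) I = 1.58·e^(−0.0597·3/12) = 1.5566
Current forward F = (S − I)·e^(rT) = (91.50 − 1.5566)·e^(0.0597·6/12) = 89.9434 × 1.030300 = 92.6687
Value (long) = (F − K)·e^(−rT) = (92.6687 − 84.58) × 0.970591 = 7.8508
Value = R$7.85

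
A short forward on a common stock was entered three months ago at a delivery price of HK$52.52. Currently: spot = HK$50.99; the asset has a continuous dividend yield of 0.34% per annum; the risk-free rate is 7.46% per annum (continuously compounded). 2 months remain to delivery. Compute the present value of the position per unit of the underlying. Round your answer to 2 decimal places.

Current fair forward for the remaining 2 months: F = S·e^((r − q)·T), (r − q) = 0.0746 − 0.0034 = 0.0712
F = 50.99 · e^(0.0712 × 2/12) = 50.99 × 1.011937 = 51.5987
Value of long forward = (F − K)·e^(−rT) = (51.5987 − 52.52) · e^(−0.0746·2/12)
= -0.9213 × 0.987644 = -0.91
Short position value = −(long value) = HK$0.91

HK$0.91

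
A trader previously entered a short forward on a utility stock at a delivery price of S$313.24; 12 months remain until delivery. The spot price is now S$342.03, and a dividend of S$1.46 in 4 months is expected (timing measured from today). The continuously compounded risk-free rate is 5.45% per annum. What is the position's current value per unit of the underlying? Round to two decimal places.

-S$43.97

PV(remaining dividends) I = 1.46·e^(−0.0545·4/12) = 1.4337
Current forward F = (S − I)·e^(rT) = (342.03 − 1.4337)·e^(0.0545·12/12) = 340.5963 × 1.056012 = 359.6738
Value (long) = (F − K)·e^(−rT) = (359.6738 − 313.24) × 0.946959 = 43.9709
Short position value = −(long value) = -S$43.97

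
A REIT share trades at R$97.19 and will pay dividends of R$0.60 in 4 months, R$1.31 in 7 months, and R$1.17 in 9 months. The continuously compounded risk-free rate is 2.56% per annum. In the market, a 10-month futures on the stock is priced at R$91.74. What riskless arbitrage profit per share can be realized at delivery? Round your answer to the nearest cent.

R$4.45 per share

PV(dividends) I = 0.60·e^(−0.0256·4/12) + 1.31·e^(−0.0256·7/12) + 1.17·e^(−0.0256·9/12) = 3.0332
Fair futures F* = (S − I)·e^(rT) = (97.19 − 3.0332)·e^0.021333 = 94.1568 × 1.021562 = 96.1870
Market R$91.74 < fair 96.1870: forward underpriced → reverse cash-and-carry (short the stock, invest proceeds at r, pay the dividends, go long the forward).
Profit at T = |F_mkt − F*| = |91.74 − 96.1870| = R$4.45 per share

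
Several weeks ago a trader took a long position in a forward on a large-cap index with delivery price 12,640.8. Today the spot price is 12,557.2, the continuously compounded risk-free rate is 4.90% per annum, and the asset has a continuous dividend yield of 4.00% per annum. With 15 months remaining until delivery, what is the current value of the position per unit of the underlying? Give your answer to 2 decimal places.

Current fair forward for the remaining 15 months: F = S·e^((r − q)·T), (r − q) = 0.0490 − 0.0400 = 0.0090
F = 12557.2 · e^(0.0090 × 15/12) = 12557.2 × 1.01131352 = 12699.2661
Value of long forward = (F − K)·e^(−rT) = (12699.2661 − 12640.8) · e^(−0.0490·15/12)
= 58.4661 × 0.94058806 = 54.99

54.99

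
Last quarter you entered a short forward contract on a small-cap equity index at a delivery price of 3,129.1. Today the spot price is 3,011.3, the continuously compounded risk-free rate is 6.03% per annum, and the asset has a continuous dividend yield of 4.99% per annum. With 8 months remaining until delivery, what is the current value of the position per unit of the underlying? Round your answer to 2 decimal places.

Current fair forward for the remaining 8 months: F = S·e^((r − q)·T), (r − q) = 0.0603 − 0.0499 = 0.0104
F = 3011.3 · e^(0.0104 × 8/12) = 3011.3 × 1.00695742 = 3032.2509
Value of long forward = (F − K)·e^(−rT) = (3032.2509 − 3129.1) · e^(−0.0603·8/12)
= -96.8491 × 0.96059730 = -93.03
Short position value = −(long value) = 93.03

93.03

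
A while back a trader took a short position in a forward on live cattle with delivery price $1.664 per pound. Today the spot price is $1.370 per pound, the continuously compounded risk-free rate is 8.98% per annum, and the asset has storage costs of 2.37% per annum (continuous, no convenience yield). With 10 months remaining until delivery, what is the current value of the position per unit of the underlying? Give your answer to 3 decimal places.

Current fair forward for the remaining 10 months: F = S·e^((r + u)·T), (r + u) = 0.0898 + 0.0237 = 0.1135
F = 1.370 · e^(0.1135 × 10/12) = 1.370 × 1.099201 = 1.5059
Value of long forward = (F − K)·e^(−rT) = (1.5059 − 1.664) · e^(−0.0898·10/12)
= -0.1581 × 0.927898 = -0.147
Short position value = −(long value) = $0.147

$0.147 per pound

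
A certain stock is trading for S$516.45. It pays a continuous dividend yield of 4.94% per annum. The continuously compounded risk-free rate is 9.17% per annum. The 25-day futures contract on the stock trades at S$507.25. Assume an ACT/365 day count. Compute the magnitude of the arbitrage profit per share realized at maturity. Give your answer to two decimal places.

Fair futures: F* = S·e^(carry·T), with carry = (r − q) = 0.0917 − 0.0494 = 0.0423
F* = 516.45 · e^(0.0423 × 25/365) = 516.45 · e^0.002897 = 516.45 × 1.002901 = S$517.9482
Market S$507.25 < fair S$517.9482: forward underpriced → reverse cash-and-carry (short spot, go long the forward).
At maturity, profit = |F_mkt − F*| = |507.25 − 517.9482| = S$10.70 per share

S$10.70 per share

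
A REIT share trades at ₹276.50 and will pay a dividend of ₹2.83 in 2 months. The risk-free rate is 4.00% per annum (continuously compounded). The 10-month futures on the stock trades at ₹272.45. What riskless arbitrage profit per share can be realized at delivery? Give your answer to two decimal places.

₹10.52 per share

PV(dividends) I = 2.83·e^(−0.0400·2/12) = 2.8112
Fair futures F* = (S − I)·e^(rT) = (276.50 − 2.8112)·e^0.033333 = 273.6888 × 1.033895 = 282.9655
Market ₹272.45 < fair 282.9655: forward underpriced → reverse cash-and-carry (short the stock, invest proceeds at r, pay the dividends, go long the forward).
Profit at T = |F_mkt − F*| = |272.45 − 282.9655| = ₹10.52 per share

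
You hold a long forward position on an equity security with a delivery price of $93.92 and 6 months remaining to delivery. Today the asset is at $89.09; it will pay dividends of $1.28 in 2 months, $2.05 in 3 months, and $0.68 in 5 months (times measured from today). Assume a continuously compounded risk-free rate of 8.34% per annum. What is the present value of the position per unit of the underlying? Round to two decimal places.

-$4.92

PV(remaining dividends) I = 1.28·e^(−0.0834·2/12) + 2.05·e^(−0.0834·3/12) + 0.68·e^(−0.0834·5/12) = 3.9268
Current forward F = (S − I)·e^(rT) = (89.09 − 3.9268)·e^(0.0834·6/12) = 85.1632 × 1.042582 = 88.7896
Value (long) = (F − K)·e^(−rT) = (88.7896 − 93.92) × 0.959157 = -4.9209
Value = -$4.92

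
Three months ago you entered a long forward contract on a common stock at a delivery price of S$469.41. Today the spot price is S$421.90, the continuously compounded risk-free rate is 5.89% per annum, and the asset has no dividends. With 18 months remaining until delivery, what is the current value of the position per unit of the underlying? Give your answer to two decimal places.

-S$7.82

Current fair forward for the remaining 18 months: F = S·e^(r·T), r = 0.0589
F = 421.90 · e^(0.0589 × 18/12) = 421.90 × 1.092370 = 460.8709
Value of long forward = (F − K)·e^(−rT) = (460.8709 − 469.41) · e^(−0.0589·18/12)
= -8.5391 × 0.915440 = -7.82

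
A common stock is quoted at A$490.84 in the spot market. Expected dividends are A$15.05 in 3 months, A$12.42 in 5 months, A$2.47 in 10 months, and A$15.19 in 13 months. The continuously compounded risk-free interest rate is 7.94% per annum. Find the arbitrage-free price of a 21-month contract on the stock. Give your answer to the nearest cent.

A$514.58

PV(dividends) I = 15.05·e^(−0.0794·3/12) + 12.42·e^(−0.0794·5/12) + 2.47·e^(−0.0794·10/12) + 15.19·e^(−0.0794·13/12)
I = 14.7542 + 12.0158 + 2.3119 + 13.9380 = 43.0199
F = (S − I)·e^(rT) = (490.84 − 43.0199) · e^(0.0794·21/12)
= 447.8201 · e^0.138950 = 447.8201 × 1.149067 = A$514.58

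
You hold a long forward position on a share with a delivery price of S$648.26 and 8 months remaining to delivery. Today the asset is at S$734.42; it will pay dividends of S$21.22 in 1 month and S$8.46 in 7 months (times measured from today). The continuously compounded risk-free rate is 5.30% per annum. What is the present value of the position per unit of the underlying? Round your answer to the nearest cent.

S$79.34

PV(remaining dividends) I = 21.22·e^(−0.0530·1/12) + 8.46·e^(−0.0530·7/12) = 29.3289
Current forward F = (S − I)·e^(rT) = (734.42 − 29.3289)·e^(0.0530·8/12) = 705.0911 × 1.035965 = 730.4497
Value (long) = (F − K)·e^(−rT) = (730.4497 − 648.26) × 0.965284 = 79.3364
Value = S$79.34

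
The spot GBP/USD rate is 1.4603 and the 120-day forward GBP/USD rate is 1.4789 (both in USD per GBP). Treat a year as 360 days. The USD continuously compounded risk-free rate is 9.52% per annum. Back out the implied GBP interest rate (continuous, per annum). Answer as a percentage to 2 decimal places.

F = S·e^((r_USD − r_GBP)T) ⇒ r_GBP = r_USD − ln(F/S)/T
ln(1.4789/1.4603) = 0.012657; /(120/360) = 0.037971
r_GBP = 0.0952 − 0.037971 = 0.057229
r_GBP = 5.72%

5.72%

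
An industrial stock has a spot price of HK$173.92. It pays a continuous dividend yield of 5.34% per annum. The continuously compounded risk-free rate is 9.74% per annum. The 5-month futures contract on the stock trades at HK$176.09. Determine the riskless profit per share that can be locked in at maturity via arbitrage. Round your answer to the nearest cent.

Fair futures: F* = S·e^(carry·T), with carry = (r − q) = 0.0974 − 0.0534 = 0.0440
F* = 173.92 · e^(0.0440 × 5/12) = 173.92 · e^0.018333 = 173.92 × 1.018502 = HK$177.1379
Market HK$176.09 < fair HK$177.1379: forward underpriced → reverse cash-and-carry (short spot, go long the forward).
At maturity, profit = |F_mkt − F*| = |176.09 − 177.1379| = HK$1.05 per share

HK$1.05 per share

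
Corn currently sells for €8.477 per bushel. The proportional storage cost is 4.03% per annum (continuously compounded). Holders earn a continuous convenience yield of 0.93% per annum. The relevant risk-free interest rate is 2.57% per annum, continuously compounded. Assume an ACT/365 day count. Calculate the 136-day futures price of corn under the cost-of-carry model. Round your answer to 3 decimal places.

€8.658 per bushel

Net carry = r + u − y = 0.0257 + 0.0403 − 0.0093 = 0.0567
F = S·e^((r+u−y)T) = 8.477 · e^(0.0567 × 136/365) = 8.477 · e^0.021127
= 8.477 × 1.021352 = €8.658 per bushel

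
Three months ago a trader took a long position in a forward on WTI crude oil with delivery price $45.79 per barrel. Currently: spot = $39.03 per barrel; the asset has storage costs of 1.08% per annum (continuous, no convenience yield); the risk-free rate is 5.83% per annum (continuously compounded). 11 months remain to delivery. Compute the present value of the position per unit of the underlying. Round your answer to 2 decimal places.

-$3.99 per barrel

Current fair forward for the remaining 11 months: F = S·e^((r + u)·T), (r + u) = 0.0583 + 0.0108 = 0.0691
F = 39.03 · e^(0.0691 × 11/12) = 39.03 × 1.065391 = 41.5822
Value of long forward = (F − K)·e^(−rT) = (41.5822 − 45.79) · e^(−0.0583·11/12)
= -4.2078 × 0.947961 = -3.99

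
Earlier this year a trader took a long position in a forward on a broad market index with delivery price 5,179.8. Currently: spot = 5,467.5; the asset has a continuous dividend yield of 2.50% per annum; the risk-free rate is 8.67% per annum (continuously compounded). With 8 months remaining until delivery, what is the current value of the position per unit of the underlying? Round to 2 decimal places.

488.23

Current fair forward for the remaining 8 months: F = S·e^((r − q)·T), (r − q) = 0.0867 − 0.0250 = 0.0617
F = 5467.5 · e^(0.0617 × 8/12) = 5467.5 × 1.04199103 = 5697.0860
Value of long forward = (F − K)·e^(−rT) = (5697.0860 − 5179.8) · e^(−0.0867·8/12)
= 517.2860 × 0.94383870 = 488.23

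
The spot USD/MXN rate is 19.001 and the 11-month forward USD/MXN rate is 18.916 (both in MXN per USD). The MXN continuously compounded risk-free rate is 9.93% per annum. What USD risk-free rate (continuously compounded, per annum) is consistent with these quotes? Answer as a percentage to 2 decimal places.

10.42%

F = S·e^((r_MXN − r_USD)T) ⇒ r_USD = r_MXN − ln(F/S)/T
ln(18.916/19.001) = -0.004483; /(11/12) = -0.004891
r_USD = 0.0993 + 0.004891 = 0.104191
r_USD = 10.42%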